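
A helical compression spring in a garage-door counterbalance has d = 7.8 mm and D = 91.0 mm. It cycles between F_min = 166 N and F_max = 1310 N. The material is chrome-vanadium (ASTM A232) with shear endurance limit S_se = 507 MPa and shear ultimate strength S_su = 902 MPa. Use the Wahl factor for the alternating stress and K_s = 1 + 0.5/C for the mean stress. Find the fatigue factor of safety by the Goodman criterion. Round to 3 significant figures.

C = D/d = 91.0/7.8 = 11.6667; K_W = (4C−1)/(4C−4)+0.615/C = 1.1230; K_s = 1+0.5/C = 1.0429
F_a = (F_max−F_min)/2 = 572 N; F_m = (F_max+F_min)/2 = 738 N
τ_a = K_W·8F_aD/(πd³) = 1.1230 × 279.31 = 313.68 MPa
τ_m = K_s·8F_mD/(πd³) = 1.0429 × 360.37 = 375.82 MPa
Goodman: 1/n_f = τ_a/S_se + τ_m/S_su = 313.68/507 + 375.82/902 = 0.61869 + 0.41665 = 1.0353
n_f = 1/1.0353 = 0.9659

0.966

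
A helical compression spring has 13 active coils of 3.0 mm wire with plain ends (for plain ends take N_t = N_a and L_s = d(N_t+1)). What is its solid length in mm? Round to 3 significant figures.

42.0 mm

plain ends: N_t = N_a = 13
L_s = d·(N_t+1) = 3.0 × 14 = 42 mm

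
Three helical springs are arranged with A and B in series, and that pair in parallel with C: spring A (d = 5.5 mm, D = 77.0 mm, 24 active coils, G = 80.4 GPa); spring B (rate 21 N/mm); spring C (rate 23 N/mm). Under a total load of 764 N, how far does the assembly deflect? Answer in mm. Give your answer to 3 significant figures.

32.1 mm

k_A = Gd⁴/(8D³N_a) = (80.4×10³)(5.5⁴)/(8·77.0³·24) = 0.83933 N/mm
Springs A,B series: k_AB = 1/(1/0.83933+1/21) = 0.80707 N/mm; parallel with C: k_eq = 0.80707+23 = 23.807 N/mm
δ = F/k_eq = 764/23.807 = 32.091 mm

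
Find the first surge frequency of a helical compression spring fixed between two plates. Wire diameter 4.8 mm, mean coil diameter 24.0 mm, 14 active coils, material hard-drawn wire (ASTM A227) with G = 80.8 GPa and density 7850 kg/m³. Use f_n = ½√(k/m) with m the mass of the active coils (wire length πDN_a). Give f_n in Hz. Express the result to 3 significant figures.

k = Gd⁴/(8D³N_a) = (80.8×10³)(4.8⁴)/(8·24.0³·14) = 27.703 N/mm = 27703 N/m
Wire length L = πDN_a = π·24.0·14 = 1055.6 mm
m = ρ·(πd²/4)·L = 7850 × 18.096×10⁻⁶ m² × 1.0556 m = 0.14994 kg
f_n = ½√(k/m) = 0.5·√(27703/0.14994) = 0.5·√(1.8475e+05) = 214.91 Hz

215 Hz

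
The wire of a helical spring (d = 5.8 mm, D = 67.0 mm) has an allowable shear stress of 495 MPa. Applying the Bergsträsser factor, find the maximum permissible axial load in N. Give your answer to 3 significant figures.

507 N

C = D/d = 67.0/5.8 = 11.5517
K_B = (4C+2)/(4C−3) = 48.207/43.207 = 1.1157
τ_max = K·8FD/(πd³) → F_max = τ_allow·πd³/(8DK)
F_max = 495·π·5.8³/(8·67.0·1.1157) = 3.0342e+05/598.03 = 507.36 N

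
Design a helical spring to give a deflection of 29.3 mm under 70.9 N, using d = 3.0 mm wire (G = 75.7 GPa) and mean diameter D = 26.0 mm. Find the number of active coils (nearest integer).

Required rate k = F/δ = 70.9/29.3 = 2.4198 N/mm
N_a = Gd⁴/(8D³k) = (75.7×10³ × 3.0⁴)/(8 × 26.0³ × 2.4198)
    = 6.1317e+06 / 340243 = 18.02 → 18 coils

18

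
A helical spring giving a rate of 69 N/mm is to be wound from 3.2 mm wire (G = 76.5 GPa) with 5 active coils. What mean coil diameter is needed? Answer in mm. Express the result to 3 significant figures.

D = (Gd⁴/(8N_a·k))^(1/3) = (76.5×10³·3.2⁴/(8·5·69))^(1/3)
  = (2906.38)^(1/3) = 14.2709 mm

14.3 mm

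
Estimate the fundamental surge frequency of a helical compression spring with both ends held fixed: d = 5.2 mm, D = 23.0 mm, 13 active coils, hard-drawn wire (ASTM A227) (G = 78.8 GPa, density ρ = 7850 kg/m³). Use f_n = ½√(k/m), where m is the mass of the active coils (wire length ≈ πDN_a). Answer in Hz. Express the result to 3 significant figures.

k = Gd⁴/(8D³N_a) = (78.8×10³)(5.2⁴)/(8·23.0³·13) = 45.533 N/mm = 45533 N/m
Wire length L = πDN_a = π·23.0·13 = 939.34 mm
m = ρ·(πd²/4)·L = 7850 × 21.237×10⁻⁶ m² × 0.93934 m = 0.1566 kg
f_n = ½√(k/m) = 0.5·√(45533/0.1566) = 0.5·√(2.9076e+05) = 269.61 Hz

270 Hz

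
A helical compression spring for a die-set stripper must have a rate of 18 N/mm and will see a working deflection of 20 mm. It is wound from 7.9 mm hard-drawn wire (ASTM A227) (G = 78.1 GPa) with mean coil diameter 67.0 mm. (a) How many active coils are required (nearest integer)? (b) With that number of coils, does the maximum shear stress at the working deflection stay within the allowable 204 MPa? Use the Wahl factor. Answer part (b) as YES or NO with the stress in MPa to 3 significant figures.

N_a = Gd⁴/(8D³k) = (78.1×10³)(7.9⁴)/(8·67.0³·18) = 7.024 → N_a = 7
Actual rate k = Gd⁴/(8D³·7) = 18.061 N/mm
Working load F = kδ = 18.061·20 = 361.22 N
C = 67.0/7.9 = 8.4810; K_W = (4C−1)/(4C−4)+0.615/C = 1.1728
τ_max = K_W·8FD/(πd³) = 1.1728·125 = 146.6 MPa
τ_max ≤ 204 MPa → acceptable

(a) 7 coils; (b) YES, τ_max = 147 MPa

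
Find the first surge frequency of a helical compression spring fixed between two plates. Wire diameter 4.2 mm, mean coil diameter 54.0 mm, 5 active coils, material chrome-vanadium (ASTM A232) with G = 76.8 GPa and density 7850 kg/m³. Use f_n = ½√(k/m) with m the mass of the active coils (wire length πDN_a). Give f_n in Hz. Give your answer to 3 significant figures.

k = Gd⁴/(8D³N_a) = (76.8×10³)(4.2⁴)/(8·54.0³·5) = 3.7942 N/mm = 3794.2 N/m
Wire length L = πDN_a = π·54.0·5 = 848.23 mm
m = ρ·(πd²/4)·L = 7850 × 13.854×10⁻⁶ m² × 0.84823 m = 0.092251 kg
f_n = ½√(k/m) = 0.5·√(3794.2/0.092251) = 0.5·√(41129) = 101.4 Hz

101 Hz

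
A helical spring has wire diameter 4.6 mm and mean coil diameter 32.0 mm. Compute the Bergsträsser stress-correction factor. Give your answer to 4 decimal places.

C = D/d = 32.0/4.6 = 6.9565
K_B = (4C+2)/(4C−3) = 29.826/24.826 = 1.2014

1.2014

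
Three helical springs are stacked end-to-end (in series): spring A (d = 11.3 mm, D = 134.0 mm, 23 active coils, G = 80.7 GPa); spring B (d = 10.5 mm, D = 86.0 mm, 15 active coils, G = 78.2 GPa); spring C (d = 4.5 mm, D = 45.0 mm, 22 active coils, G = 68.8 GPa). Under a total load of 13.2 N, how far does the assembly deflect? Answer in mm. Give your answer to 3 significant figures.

13.0 mm

k_A = Gd⁴/(8D³N_a) = (80.7×10³)(11.3⁴)/(8·134.0³·23) = 2.972 N/mm
k_B = Gd⁴/(8D³N_a) = (78.2×10³)(10.5⁴)/(8·86.0³·15) = 12.453 N/mm
k_C = Gd⁴/(8D³N_a) = (68.8×10³)(4.5⁴)/(8·45.0³·22) = 1.7591 N/mm
Series: 1/k_eq = 1/2.972 + 1/12.453 + 1/1.7591 = 0.98524; k_eq = 1.015 N/mm
δ = F/k_eq = 13.2/1.015 = 13.005 mm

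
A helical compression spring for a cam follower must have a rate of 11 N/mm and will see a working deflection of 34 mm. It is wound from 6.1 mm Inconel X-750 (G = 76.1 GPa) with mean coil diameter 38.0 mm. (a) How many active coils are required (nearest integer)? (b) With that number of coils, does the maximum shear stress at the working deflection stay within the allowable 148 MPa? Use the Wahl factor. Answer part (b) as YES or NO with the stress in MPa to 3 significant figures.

N_a = Gd⁴/(8D³k) = (76.1×10³)(6.1⁴)/(8·38.0³·11) = 21.82 → N_a = 22
Actual rate k = Gd⁴/(8D³·22) = 10.91 N/mm
Working load F = kδ = 10.91·34 = 370.95 N
C = 38.0/6.1 = 6.2295; K_W = (4C−1)/(4C−4)+0.615/C = 1.2421
τ_max = K_W·8FD/(πd³) = 1.2421·158.14 = 196.44 MPa
τ_max > 148 MPa → exceeds allowable

(a) 22 coils; (b) NO, τ_max = 196 MPa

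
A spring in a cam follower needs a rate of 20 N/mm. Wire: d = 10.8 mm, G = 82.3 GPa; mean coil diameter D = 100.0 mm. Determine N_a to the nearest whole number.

7

N_a = Gd⁴/(8D³k) = (82.3×10³ × 10.8⁴)/(8 × 100.0³ × 20)
    = 1.11968e+09 / 1.6e+08 = 6.998 → 7 coils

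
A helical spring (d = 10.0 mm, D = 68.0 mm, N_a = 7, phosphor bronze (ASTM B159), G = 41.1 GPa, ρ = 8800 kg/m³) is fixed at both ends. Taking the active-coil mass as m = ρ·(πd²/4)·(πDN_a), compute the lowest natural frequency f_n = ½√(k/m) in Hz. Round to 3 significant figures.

k = Gd⁴/(8D³N_a) = (41.1×10³)(10.0⁴)/(8·68.0³·7) = 23.341 N/mm = 23341 N/m
Wire length L = πDN_a = π·68.0·7 = 1495.4 mm
m = ρ·(πd²/4)·L = 8800 × 78.54×10⁻⁶ m² × 1.4954 m = 1.0335 kg
f_n = ½√(k/m) = 0.5·√(23341/1.0335) = 0.5·√(22584) = 75.14 Hz

75.1 Hz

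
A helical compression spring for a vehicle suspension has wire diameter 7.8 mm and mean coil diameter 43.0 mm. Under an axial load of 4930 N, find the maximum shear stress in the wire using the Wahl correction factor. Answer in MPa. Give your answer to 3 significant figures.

Spring index C = D/d = 43.0/7.8 = 5.5128
K_W = (4C−1)/(4C−4) + 0.615/C = 21.051/18.051 + 0.1116 = 1.2778
τ₀ = 8FD/(πd³) = 8·4930·43.0/(π·7.8³) = 1.69592e+06/1490.8 = 1137.6 MPa
τ_max = K·τ₀ = 1.2778 × 1137.6 = 1453.5 MPa

1450 MPa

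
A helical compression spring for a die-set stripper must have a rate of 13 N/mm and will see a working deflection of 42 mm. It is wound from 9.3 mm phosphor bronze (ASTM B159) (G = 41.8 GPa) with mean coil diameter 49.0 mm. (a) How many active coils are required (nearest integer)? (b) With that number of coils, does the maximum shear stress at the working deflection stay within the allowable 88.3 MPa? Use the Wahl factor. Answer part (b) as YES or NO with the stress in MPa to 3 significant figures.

(a) 26 coils; (b) NO, τ_max = 108 MPa

N_a = Gd⁴/(8D³k) = (41.8×10³)(9.3⁴)/(8·49.0³·13) = 25.56 → N_a = 26
Actual rate k = Gd⁴/(8D³·26) = 12.778 N/mm
Working load F = kδ = 12.778·42 = 536.67 N
C = 49.0/9.3 = 5.2688; K_W = (4C−1)/(4C−4)+0.615/C = 1.2924
τ_max = K_W·8FD/(πd³) = 1.2924·83.252 = 107.6 MPa
τ_max > 88.3 MPa → exceeds allowable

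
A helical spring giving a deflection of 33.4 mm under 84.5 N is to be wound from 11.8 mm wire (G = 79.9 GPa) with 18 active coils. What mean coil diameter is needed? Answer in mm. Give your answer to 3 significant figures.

Required rate k = F/δ = 84.5/33.4 = 2.5299 N/mm
D = (Gd⁴/(8N_a·k))^(1/3) = (79.9×10³·11.8⁴/(8·18·2.5299))^(1/3)
  = (4.25209e+06)^(1/3) = 162.0071 mm

162 mm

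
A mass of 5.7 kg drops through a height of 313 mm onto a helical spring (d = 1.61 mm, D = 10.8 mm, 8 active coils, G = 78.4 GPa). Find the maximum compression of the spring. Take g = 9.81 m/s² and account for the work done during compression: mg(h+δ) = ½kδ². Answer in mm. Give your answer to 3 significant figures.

k = Gd⁴/(8D³N_a) = (78.4×10³)(1.61⁴)/(8·10.8³·8) = 6.5338 N/mm
W = mg = 5.7 × 9.81 = 55.917 N
½kδ² − Wδ − Wh = 0 → δ = (W + √(W² + 2kWh))/k
δ = (55.917 + √(3126.7 + 228711))/6.5338 = (55.917 + 481.49)/6.5338 = 82.251 mm

82.3 mm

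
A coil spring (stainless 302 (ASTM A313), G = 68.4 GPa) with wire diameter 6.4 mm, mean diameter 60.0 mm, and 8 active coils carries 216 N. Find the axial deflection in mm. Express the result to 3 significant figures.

k = Gd⁴/(8D³N_a) = (68.4×10³)(6.4⁴)/(8·60.0³·8) = 8.3012 N/mm
δ = F/k = 216 / 8.3012 = 26.02 mm

26.0 mm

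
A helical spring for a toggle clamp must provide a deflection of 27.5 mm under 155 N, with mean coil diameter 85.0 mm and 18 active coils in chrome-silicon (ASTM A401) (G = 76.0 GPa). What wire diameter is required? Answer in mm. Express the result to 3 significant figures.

Required rate k = F/δ = 155/27.5 = 5.6364 N/mm
d = (8D³N_a·k / G)^(1/4) = (8·85.0³·18·5.6364 / (76.0×10³))^0.25
  = (6558.5)^0.25 = 8.9991 mm

9.00 mm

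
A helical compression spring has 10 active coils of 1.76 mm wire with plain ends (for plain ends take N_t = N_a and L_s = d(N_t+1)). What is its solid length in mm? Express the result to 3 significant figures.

19.4 mm

plain ends: N_t = N_a = 10
L_s = d·(N_t+1) = 1.76 × 11 = 19.36 mm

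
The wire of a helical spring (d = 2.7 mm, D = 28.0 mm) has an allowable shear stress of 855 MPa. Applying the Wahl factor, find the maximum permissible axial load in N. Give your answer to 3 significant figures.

207 N

C = D/d = 28.0/2.7 = 10.3704
K_W = (4C−1)/(4C−4) + 0.615/C = 40.481/37.481 + 0.0593 = 1.1393
τ_max = K·8FD/(πd³) → F_max = τ_allow·πd³/(8DK)
F_max = 855·π·2.7³/(8·28.0·1.1393) = 52870/255.21 = 207.16 N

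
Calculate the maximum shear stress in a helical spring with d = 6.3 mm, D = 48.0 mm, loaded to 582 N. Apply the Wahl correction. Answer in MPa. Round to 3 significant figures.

Spring index C = D/d = 48.0/6.3 = 7.6190
K_W = (4C−1)/(4C−4) + 0.615/C = 29.476/26.476 + 0.0807 = 1.1940
τ₀ = 8FD/(πd³) = 8·582·48.0/(π·6.3³) = 223488/785.55 = 284.5 MPa
τ_max = K·τ₀ = 1.1940 × 284.5 = 339.7 MPa

340 MPa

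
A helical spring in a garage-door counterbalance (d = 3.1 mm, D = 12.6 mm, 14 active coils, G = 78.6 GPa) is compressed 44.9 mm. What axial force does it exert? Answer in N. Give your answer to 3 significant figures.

1450 N

k = Gd⁴/(8D³N_a) = (78.6×10³)(3.1⁴)/(8·12.6³·14) = 32.4 N/mm
F = k·δ = 32.4 × 44.9 = 1454.7 N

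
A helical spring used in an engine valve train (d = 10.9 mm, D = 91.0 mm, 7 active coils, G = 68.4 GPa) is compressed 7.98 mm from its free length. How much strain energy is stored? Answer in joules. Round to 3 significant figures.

k = Gd⁴/(8D³N_a) = (68.4×10³)(10.9⁴)/(8·91.0³·7) = 22.88 N/mm
U = ½kδ² = 0.5 × 22.88 × 7.98² = 728.49 N·mm = 0.72849 J

0.728 J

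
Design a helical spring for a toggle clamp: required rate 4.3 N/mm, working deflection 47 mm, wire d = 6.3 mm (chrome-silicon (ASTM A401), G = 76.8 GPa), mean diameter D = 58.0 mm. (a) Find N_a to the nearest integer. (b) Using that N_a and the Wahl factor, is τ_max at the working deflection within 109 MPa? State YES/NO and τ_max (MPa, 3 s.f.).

(a) 18 coils; (b) NO, τ_max = 138 MPa

N_a = Gd⁴/(8D³k) = (76.8×10³)(6.3⁴)/(8·58.0³·4.3) = 18.03 → N_a = 18
Actual rate k = Gd⁴/(8D³·18) = 4.306 N/mm
Working load F = kδ = 4.306·47 = 202.38 N
C = 58.0/6.3 = 9.2063; K_W = (4C−1)/(4C−4)+0.615/C = 1.1582
τ_max = K_W·8FD/(πd³) = 1.1582·119.54 = 138.45 MPa
τ_max > 109 MPa → exceeds allowable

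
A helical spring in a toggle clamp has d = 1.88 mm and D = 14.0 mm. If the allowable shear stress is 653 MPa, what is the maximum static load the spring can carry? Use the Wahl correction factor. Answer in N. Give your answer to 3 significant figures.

C = D/d = 14.0/1.88 = 7.4468
K_W = (4C−1)/(4C−4) + 0.615/C = 28.787/25.787 + 0.0826 = 1.1989
τ_max = K·8FD/(πd³) → F_max = τ_allow·πd³/(8DK)
F_max = 653·π·1.88³/(8·14.0·1.1989) = 13631/134.28 = 101.51 N

102 N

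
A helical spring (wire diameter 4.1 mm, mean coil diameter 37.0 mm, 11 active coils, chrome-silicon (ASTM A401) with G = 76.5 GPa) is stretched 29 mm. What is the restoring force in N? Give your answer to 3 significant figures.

k = Gd⁴/(8D³N_a) = (76.5×10³)(4.1⁴)/(8·37.0³·11) = 4.8496 N/mm
F = k·δ = 4.8496 × 29 = 140.64 N

141 N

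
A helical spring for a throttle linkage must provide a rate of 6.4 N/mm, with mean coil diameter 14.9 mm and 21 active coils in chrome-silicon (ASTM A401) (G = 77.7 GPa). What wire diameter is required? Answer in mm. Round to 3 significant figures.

d = (8D³N_a·k / G)^(1/4) = (8·14.9³·21·6.4 / (77.7×10³))^0.25
  = (45.775)^0.25 = 2.6011 mm

2.60 mm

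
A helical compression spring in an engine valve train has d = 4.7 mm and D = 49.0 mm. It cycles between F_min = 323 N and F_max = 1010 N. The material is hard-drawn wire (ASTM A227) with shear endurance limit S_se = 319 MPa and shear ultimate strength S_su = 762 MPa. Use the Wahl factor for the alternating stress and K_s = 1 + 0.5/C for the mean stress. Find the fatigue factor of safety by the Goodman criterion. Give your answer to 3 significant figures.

C = D/d = 49.0/4.7 = 10.4255; K_W = (4C−1)/(4C−4)+0.615/C = 1.1386; K_s = 1+0.5/C = 1.0480
F_a = (F_max−F_min)/2 = 343.5 N; F_m = (F_max+F_min)/2 = 666.5 N
τ_a = K_W·8F_aD/(πd³) = 1.1386 × 412.83 = 470.03 MPa
τ_m = K_s·8F_mD/(πd³) = 1.0480 × 801.02 = 839.44 MPa
Goodman: 1/n_f = τ_a/S_se + τ_m/S_su = 470.03/319 + 839.44/762 = 1.47345 + 1.10162 = 2.5751
n_f = 1/2.5751 = 0.3883

0.388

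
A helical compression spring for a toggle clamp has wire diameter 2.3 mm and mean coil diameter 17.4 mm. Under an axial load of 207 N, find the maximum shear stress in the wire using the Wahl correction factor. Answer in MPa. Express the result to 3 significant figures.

901 MPa

Spring index C = D/d = 17.4/2.3 = 7.5652
K_W = (4C−1)/(4C−4) + 0.615/C = 29.261/26.261 + 0.0813 = 1.1955
τ₀ = 8FD/(πd³) = 8·207·17.4/(π·2.3³) = 28814.4/38.224 = 753.83 MPa
τ_max = K·τ₀ = 1.1955 × 753.83 = 901.23 MPa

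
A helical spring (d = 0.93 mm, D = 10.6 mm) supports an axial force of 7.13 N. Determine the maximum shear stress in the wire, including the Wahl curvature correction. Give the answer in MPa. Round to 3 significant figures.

269 MPa

Spring index C = D/d = 10.6/0.93 = 11.3978
K_W = (4C−1)/(4C−4) + 0.615/C = 44.591/41.591 + 0.0540 = 1.1261
τ₀ = 8FD/(πd³) = 8·7.13·10.6/(π·0.93³) = 604.624/2.527 = 239.27 MPa
τ_max = K·τ₀ = 1.1261 × 239.27 = 269.44 MPa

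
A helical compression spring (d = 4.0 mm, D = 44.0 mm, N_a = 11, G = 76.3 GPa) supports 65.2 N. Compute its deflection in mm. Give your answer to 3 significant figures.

25.0 mm

k = Gd⁴/(8D³N_a) = (76.3×10³)(4.0⁴)/(8·44.0³·11) = 2.6057 N/mm
δ = F/k = 65.2 / 2.6057 = 25.022 mm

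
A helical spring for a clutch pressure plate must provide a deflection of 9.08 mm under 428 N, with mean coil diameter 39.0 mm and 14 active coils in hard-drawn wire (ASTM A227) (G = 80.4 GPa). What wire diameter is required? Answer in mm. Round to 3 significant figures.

Required rate k = F/δ = 428/9.08 = 47.137 N/mm
d = (8D³N_a·k / G)^(1/4) = (8·39.0³·14·47.137 / (80.4×10³))^0.25
  = (3895.1)^0.25 = 7.9000 mm

7.90 mm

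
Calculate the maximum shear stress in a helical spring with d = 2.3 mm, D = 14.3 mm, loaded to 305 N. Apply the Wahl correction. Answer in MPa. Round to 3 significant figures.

1130 MPa

Spring index C = D/d = 14.3/2.3 = 6.2174
K_W = (4C−1)/(4C−4) + 0.615/C = 23.870/20.870 + 0.0989 = 1.2427
τ₀ = 8FD/(πd³) = 8·305·14.3/(π·2.3³) = 34892/38.224 = 912.84 MPa
τ_max = K·τ₀ = 1.2427 × 912.84 = 1134.3 MPa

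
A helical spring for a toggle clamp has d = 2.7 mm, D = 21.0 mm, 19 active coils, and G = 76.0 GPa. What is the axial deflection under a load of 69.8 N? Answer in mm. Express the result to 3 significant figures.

k = Gd⁴/(8D³N_a) = (76.0×10³)(2.7⁴)/(8·21.0³·19) = 2.8692 N/mm
δ = F/k = 69.8 / 2.8692 = 24.327 mm

24.3 mm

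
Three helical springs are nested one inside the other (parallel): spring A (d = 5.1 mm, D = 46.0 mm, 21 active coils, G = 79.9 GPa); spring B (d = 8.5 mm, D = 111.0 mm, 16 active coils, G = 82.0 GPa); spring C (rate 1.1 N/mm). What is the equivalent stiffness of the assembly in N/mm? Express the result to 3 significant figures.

k_A = Gd⁴/(8D³N_a) = (79.9×10³)(5.1⁴)/(8·46.0³·21) = 3.3056 N/mm
k_B = Gd⁴/(8D³N_a) = (82.0×10³)(8.5⁴)/(8·111.0³·16) = 2.4452 N/mm
Parallel: k_eq = 3.3056 + 2.4452 + 1.1 = 6.8507 N/mm

6.85 N/mm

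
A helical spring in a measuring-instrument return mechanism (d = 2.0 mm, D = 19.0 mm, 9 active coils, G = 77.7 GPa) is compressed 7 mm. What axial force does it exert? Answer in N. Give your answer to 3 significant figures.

17.6 N

k = Gd⁴/(8D³N_a) = (77.7×10³)(2.0⁴)/(8·19.0³·9) = 2.5174 N/mm
F = k·δ = 2.5174 × 7 = 17.622 N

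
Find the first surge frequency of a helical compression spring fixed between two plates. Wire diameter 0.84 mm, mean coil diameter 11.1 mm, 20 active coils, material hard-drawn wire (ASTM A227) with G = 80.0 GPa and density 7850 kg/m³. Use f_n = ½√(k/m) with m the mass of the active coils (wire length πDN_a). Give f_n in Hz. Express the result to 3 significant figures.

122 Hz

k = Gd⁴/(8D³N_a) = (80.0×10³)(0.84⁴)/(8·11.1³·20) = 0.18202 N/mm = 182.02 N/m
Wire length L = πDN_a = π·11.1·20 = 697.43 mm
m = ρ·(πd²/4)·L = 7850 × 0.55418×10⁻⁶ m² × 0.69743 m = 0.003034 kg
f_n = ½√(k/m) = 0.5·√(182.02/0.003034) = 0.5·√(59993) = 122.47 Hz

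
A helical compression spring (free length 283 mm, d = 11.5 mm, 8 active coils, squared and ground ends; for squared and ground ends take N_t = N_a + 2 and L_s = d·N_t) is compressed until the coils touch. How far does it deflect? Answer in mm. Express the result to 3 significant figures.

168 mm

N_t = 10; L_s = 11.5·10 = 115 mm
δ_solid = L₀ − L_s = 283 − 115 = 168 mm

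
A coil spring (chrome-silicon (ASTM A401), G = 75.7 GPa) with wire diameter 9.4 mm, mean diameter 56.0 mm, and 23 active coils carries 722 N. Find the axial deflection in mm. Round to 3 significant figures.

39.5 mm

k = Gd⁴/(8D³N_a) = (75.7×10³)(9.4⁴)/(8·56.0³·23) = 18.29 N/mm
δ = F/k = 722 / 18.29 = 39.474 mm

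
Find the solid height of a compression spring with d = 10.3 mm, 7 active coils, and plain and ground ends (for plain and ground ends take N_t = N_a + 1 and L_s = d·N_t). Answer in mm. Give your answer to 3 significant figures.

plain and ground ends: N_t = N_a + 1 = 7 + 1 = 8
L_s = d·N_t = 10.3 × 8 = 82.4 mm

82.4 mm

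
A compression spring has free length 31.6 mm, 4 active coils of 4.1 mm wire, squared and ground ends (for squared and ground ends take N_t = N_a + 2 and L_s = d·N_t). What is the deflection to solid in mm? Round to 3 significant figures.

7.00 mm

N_t = 6; L_s = 4.1·6 = 24.6 mm
δ_solid = L₀ − L_s = 31.6 − 24.6 = 7 mm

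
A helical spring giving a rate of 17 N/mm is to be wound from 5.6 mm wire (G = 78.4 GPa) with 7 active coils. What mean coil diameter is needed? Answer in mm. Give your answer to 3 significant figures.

D = (Gd⁴/(8N_a·k))^(1/3) = (78.4×10³·5.6⁴/(8·7·17))^(1/3)
  = (80990)^(1/3) = 43.2657 mm

43.3 mm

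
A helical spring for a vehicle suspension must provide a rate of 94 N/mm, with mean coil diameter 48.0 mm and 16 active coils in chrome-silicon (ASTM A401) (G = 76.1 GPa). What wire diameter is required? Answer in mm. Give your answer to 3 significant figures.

11.5 mm

d = (8D³N_a·k / G)^(1/4) = (8·48.0³·16·94 / (76.1×10³))^0.25
  = (17485)^0.25 = 11.4992 mm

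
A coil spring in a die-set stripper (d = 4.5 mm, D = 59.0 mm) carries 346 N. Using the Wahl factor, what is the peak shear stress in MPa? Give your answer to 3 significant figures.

633 MPa

Spring index C = D/d = 59.0/4.5 = 13.1111
K_W = (4C−1)/(4C−4) + 0.615/C = 51.444/48.444 + 0.0469 = 1.1088
τ₀ = 8FD/(πd³) = 8·346·59.0/(π·4.5³) = 163312/286.28 = 570.47 MPa
τ_max = K·τ₀ = 1.1088 × 570.47 = 632.55 MPa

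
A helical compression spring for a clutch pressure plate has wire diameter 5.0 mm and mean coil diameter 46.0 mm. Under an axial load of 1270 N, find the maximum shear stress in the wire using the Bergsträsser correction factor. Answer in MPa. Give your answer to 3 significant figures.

1370 MPa

Spring index C = D/d = 46.0/5.0 = 9.2000
K_B = (4C+2)/(4C−3) = 38.800/33.800 = 1.1479
τ₀ = 8FD/(πd³) = 8·1270·46.0/(π·5.0³) = 467360/392.7 = 1190.1 MPa
τ_max = K·τ₀ = 1.1479 × 1190.1 = 1366.2 MPa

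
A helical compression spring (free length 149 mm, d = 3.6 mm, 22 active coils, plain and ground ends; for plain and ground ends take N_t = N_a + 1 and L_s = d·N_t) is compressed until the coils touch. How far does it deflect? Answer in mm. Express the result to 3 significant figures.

N_t = 23; L_s = 3.6·23 = 82.8 mm
δ_solid = L₀ − L_s = 149 − 82.8 = 66.2 mm

66.2 mm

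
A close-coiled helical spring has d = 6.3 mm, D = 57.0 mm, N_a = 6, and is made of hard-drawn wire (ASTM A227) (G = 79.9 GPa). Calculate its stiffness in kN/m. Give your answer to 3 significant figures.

k = Gd⁴/(8D³N_a) = (79.9×10³ × 6.3⁴) / (8 × 57.0³ × 6)
  = 1.25866e+08 / 8.88926e+06 = 14.159 N/mm

14.2 kN/m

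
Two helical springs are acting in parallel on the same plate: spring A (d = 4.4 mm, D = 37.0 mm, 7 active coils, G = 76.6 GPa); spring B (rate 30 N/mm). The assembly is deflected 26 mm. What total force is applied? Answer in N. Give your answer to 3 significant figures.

k_A = Gd⁴/(8D³N_a) = (76.6×10³)(4.4⁴)/(8·37.0³·7) = 10.122 N/mm
Parallel: k_eq = 10.122 + 30 = 40.122 N/mm
F = k_eq·δ = 40.122·26 = 1043.2 N

1040 N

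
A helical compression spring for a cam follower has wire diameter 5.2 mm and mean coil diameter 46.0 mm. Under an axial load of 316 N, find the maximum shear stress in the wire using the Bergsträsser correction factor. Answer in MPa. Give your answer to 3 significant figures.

304 MPa

Spring index C = D/d = 46.0/5.2 = 8.8462
K_B = (4C+2)/(4C−3) = 37.385/32.385 = 1.1544
τ₀ = 8FD/(πd³) = 8·316·46.0/(π·5.2³) = 116288/441.73 = 263.25 MPa
τ_max = K·τ₀ = 1.1544 × 263.25 = 303.9 MPa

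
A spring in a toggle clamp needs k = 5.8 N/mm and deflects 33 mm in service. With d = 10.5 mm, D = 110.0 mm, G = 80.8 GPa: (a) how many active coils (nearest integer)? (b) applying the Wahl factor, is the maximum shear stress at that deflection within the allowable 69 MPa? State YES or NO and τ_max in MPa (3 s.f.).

N_a = Gd⁴/(8D³k) = (80.8×10³)(10.5⁴)/(8·110.0³·5.8) = 15.9 → N_a = 16
Actual rate k = Gd⁴/(8D³·16) = 5.7648 N/mm
Working load F = kδ = 5.7648·33 = 190.24 N
C = 110.0/10.5 = 10.4762; K_W = (4C−1)/(4C−4)+0.615/C = 1.1379
τ_max = K_W·8FD/(πd³) = 1.1379·46.032 = 52.377 MPa
τ_max ≤ 69 MPa → acceptable

(a) 16 coils; (b) YES, τ_max = 52.4 MPa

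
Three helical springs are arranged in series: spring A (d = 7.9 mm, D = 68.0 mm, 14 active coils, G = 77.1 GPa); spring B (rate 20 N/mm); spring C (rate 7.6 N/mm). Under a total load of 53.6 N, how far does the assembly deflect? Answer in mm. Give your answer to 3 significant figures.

k_A = Gd⁴/(8D³N_a) = (77.1×10³)(7.9⁴)/(8·68.0³·14) = 8.5274 N/mm
Series: 1/k_eq = 1/8.5274 + 1/20 + 1/7.6 = 0.29885; k_eq = 3.3462 N/mm
δ = F/k_eq = 53.6/3.3462 = 16.018 mm

16.0 mm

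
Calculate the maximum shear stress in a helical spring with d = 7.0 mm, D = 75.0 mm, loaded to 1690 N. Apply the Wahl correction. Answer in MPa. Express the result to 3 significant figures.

Spring index C = D/d = 75.0/7.0 = 10.7143
K_W = (4C−1)/(4C−4) + 0.615/C = 41.857/38.857 + 0.0574 = 1.1346
τ₀ = 8FD/(πd³) = 8·1690·75.0/(π·7.0³) = 1.014e+06/1077.6 = 941.01 MPa
τ_max = K·τ₀ = 1.1346 × 941.01 = 1067.7 MPa

1070 MPa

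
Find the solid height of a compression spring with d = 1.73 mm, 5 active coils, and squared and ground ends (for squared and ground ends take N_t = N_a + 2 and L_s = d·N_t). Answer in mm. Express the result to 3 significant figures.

12.1 mm

squared and ground ends: N_t = N_a + 2 = 5 + 2 = 7
L_s = d·N_t = 1.73 × 7 = 12.11 mm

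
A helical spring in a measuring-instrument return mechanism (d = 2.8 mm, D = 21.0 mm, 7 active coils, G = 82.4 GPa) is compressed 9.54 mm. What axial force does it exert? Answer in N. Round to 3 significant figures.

k = Gd⁴/(8D³N_a) = (82.4×10³)(2.8⁴)/(8·21.0³·7) = 9.7659 N/mm
F = k·δ = 9.7659 × 9.54 = 93.167 N

93.2 N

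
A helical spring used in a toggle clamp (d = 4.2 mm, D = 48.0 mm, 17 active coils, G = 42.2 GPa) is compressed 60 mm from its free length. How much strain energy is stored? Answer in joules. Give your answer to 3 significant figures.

1.57 J

k = Gd⁴/(8D³N_a) = (42.2×10³)(4.2⁴)/(8·48.0³·17) = 0.87307 N/mm
U = ½kδ² = 0.5 × 0.87307 × 60² = 1571.5 N·mm = 1.5715 J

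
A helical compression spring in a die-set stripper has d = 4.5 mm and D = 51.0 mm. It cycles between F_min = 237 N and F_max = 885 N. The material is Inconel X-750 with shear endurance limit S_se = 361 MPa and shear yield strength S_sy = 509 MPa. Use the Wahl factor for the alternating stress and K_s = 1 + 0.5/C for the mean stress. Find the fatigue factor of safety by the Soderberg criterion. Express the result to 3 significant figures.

0.325

C = D/d = 51.0/4.5 = 11.3333; K_W = (4C−1)/(4C−4)+0.615/C = 1.1268; K_s = 1+0.5/C = 1.0441
F_a = (F_max−F_min)/2 = 324 N; F_m = (F_max+F_min)/2 = 561 N
τ_a = K_W·8F_aD/(πd³) = 1.1268 × 461.76 = 520.33 MPa
τ_m = K_s·8F_mD/(πd³) = 1.0441 × 799.53 = 834.81 MPa
Soderberg: 1/n_f = τ_a/S_se + τ_m/S_sy = 520.33/361 + 834.81/509 = 1.44137 + 1.64009 = 3.0815
n_f = 1/3.0815 = 0.3245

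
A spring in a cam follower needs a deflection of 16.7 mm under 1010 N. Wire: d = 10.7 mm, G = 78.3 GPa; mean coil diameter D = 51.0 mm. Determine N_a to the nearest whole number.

16

Required rate k = F/δ = 1010/16.7 = 60.479 N/mm
N_a = Gd⁴/(8D³k) = (78.3×10³ × 10.7⁴)/(8 × 51.0³ × 60.479)
    = 1.02635e+09 / 6.41808e+07 = 15.99 → 16 coils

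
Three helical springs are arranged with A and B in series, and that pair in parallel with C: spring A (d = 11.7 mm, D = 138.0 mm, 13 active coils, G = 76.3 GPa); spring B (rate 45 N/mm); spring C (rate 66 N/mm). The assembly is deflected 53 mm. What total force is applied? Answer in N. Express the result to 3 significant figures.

k_A = Gd⁴/(8D³N_a) = (76.3×10³)(11.7⁴)/(8·138.0³·13) = 5.2312 N/mm
Springs A,B series: k_AB = 1/(1/5.2312+1/45) = 4.6864 N/mm; parallel with C: k_eq = 4.6864+66 = 70.686 N/mm
F = k_eq·δ = 70.686·53 = 3746.4 N

3750 N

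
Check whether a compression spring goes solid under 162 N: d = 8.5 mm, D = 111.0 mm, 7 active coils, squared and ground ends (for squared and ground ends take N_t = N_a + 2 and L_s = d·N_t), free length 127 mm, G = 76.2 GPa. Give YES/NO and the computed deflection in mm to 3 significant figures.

NO, δ = 31.2 mm

k = Gd⁴/(8D³N_a) = (76.2×10³)(8.5⁴)/(8·111.0³·7) = 5.1937 N/mm
N_t = 9; L_s = 8.5·9 = 76.5 mm; δ_solid = L₀ − L_s = 127 − 76.5 = 50.5 mm
δ = F/k = 162/5.1937 = 31.192 mm
δ < δ_solid → spring does not go solid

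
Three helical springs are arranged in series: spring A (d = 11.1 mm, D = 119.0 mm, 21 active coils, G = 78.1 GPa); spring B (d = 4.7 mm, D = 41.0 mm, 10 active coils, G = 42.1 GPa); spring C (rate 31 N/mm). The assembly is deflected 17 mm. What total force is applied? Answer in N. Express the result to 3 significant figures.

k_A = Gd⁴/(8D³N_a) = (78.1×10³)(11.1⁴)/(8·119.0³·21) = 4.1879 N/mm
k_B = Gd⁴/(8D³N_a) = (42.1×10³)(4.7⁴)/(8·41.0³·10) = 3.7259 N/mm
Series: 1/k_eq = 1/4.1879 + 1/3.7259 + 1/31 = 0.53943; k_eq = 1.8538 N/mm
F = k_eq·δ = 1.8538·17 = 31.515 N

31.5 N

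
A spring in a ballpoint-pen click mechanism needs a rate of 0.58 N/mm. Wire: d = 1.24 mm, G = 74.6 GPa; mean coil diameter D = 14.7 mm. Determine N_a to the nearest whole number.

N_a = Gd⁴/(8D³k) = (74.6×10³ × 1.24⁴)/(8 × 14.7³ × 0.58)
    = 176370 / 14739.1 = 11.97 → 12 coils

12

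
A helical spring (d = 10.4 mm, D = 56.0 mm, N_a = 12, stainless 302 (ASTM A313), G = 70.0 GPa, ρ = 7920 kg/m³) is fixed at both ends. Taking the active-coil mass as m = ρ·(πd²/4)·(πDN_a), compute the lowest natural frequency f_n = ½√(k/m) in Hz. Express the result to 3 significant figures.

92.5 Hz

k = Gd⁴/(8D³N_a) = (70.0×10³)(10.4⁴)/(8·56.0³·12) = 48.573 N/mm = 48573 N/m
Wire length L = πDN_a = π·56.0·12 = 2111.2 mm
m = ρ·(πd²/4)·L = 7920 × 84.949×10⁻⁶ m² × 2.1112 m = 1.4204 kg
f_n = ½√(k/m) = 0.5·√(48573/1.4204) = 0.5·√(34198) = 92.463 Hz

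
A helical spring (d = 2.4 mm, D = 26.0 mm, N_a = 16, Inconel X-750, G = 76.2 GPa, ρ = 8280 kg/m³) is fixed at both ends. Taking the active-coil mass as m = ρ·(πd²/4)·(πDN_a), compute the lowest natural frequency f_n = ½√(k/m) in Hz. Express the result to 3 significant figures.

k = Gd⁴/(8D³N_a) = (76.2×10³)(2.4⁴)/(8·26.0³·16) = 1.1238 N/mm = 1123.8 N/m
Wire length L = πDN_a = π·26.0·16 = 1306.9 mm
m = ρ·(πd²/4)·L = 8280 × 4.5239×10⁻⁶ m² × 1.3069 m = 0.048954 kg
f_n = ½√(k/m) = 0.5·√(1123.8/0.048954) = 0.5·√(22955) = 75.755 Hz

75.8 Hz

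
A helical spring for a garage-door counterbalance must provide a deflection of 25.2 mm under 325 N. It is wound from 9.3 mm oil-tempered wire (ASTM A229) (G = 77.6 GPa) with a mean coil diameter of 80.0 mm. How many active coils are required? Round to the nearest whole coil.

11

Required rate k = F/δ = 325/25.2 = 12.897 N/mm
N_a = Gd⁴/(8D³k) = (77.6×10³ × 9.3⁴)/(8 × 80.0³ × 12.897)
    = 5.80488e+08 / 5.28254e+07 = 10.99 → 11 coils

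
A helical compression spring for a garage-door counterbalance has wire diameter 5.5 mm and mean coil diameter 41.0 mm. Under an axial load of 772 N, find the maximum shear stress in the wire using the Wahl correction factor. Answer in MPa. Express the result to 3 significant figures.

581 MPa

Spring index C = D/d = 41.0/5.5 = 7.4545
K_W = (4C−1)/(4C−4) + 0.615/C = 28.818/25.818 + 0.0825 = 1.1987
τ₀ = 8FD/(πd³) = 8·772·41.0/(π·5.5³) = 253216/522.68 = 484.45 MPa
τ_max = K·τ₀ = 1.1987 × 484.45 = 580.71 MPa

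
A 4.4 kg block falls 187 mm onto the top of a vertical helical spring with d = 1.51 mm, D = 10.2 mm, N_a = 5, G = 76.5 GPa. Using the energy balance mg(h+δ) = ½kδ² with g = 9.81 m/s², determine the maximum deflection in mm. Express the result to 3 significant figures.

46.4 mm

k = Gd⁴/(8D³N_a) = (76.5×10³)(1.51⁴)/(8·10.2³·5) = 9.3693 N/mm
W = mg = 4.4 × 9.81 = 43.164 N
½kδ² − Wδ − Wh = 0 → δ = (W + √(W² + 2kWh))/k
δ = (43.164 + √(1863.1 + 151252))/9.3693 = (43.164 + 391.3)/9.3693 = 46.371 mm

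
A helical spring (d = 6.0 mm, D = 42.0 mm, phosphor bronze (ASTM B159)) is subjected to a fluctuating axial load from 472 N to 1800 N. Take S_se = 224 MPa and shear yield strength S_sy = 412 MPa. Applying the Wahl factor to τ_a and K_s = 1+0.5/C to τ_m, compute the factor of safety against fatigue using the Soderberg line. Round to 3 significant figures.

0.308

C = D/d = 42.0/6.0 = 7.0000; K_W = (4C−1)/(4C−4)+0.615/C = 1.2129; K_s = 1+0.5/C = 1.0714
F_a = (F_max−F_min)/2 = 664 N; F_m = (F_max+F_min)/2 = 1136 N
τ_a = K_W·8F_aD/(πd³) = 1.2129 × 328.78 = 398.76 MPa
τ_m = K_s·8F_mD/(πd³) = 1.0714 × 562.49 = 602.67 MPa
Soderberg: 1/n_f = τ_a/S_se + τ_m/S_sy = 398.76/224 + 602.67/412 = 1.78019 + 1.46278 = 3.243
n_f = 1/3.243 = 0.3084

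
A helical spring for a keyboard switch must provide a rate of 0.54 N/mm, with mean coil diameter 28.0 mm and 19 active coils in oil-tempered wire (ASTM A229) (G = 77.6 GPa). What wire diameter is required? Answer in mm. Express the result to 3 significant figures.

2.20 mm

d = (8D³N_a·k / G)^(1/4) = (8·28.0³·19·0.54 / (77.6×10³))^0.25
  = (23.219)^0.25 = 2.1951 mm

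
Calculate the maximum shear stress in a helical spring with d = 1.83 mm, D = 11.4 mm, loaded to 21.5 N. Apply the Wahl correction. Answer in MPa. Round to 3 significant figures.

127 MPa

Spring index C = D/d = 11.4/1.83 = 6.2295
K_W = (4C−1)/(4C−4) + 0.615/C = 23.918/20.918 + 0.0987 = 1.2421
τ₀ = 8FD/(πd³) = 8·21.5·11.4/(π·1.83³) = 1960.8/19.253 = 101.84 MPa
τ_max = K·τ₀ = 1.2421 × 101.84 = 126.5 MPa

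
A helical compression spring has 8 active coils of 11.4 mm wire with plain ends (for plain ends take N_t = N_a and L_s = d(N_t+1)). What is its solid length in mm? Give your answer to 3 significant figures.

plain ends: N_t = N_a = 8
L_s = d·(N_t+1) = 11.4 × 9 = 102.6 mm

103 mm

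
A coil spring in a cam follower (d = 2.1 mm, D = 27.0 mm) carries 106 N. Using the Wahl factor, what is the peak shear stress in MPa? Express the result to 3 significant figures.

874 MPa

Spring index C = D/d = 27.0/2.1 = 12.8571
K_W = (4C−1)/(4C−4) + 0.615/C = 50.429/47.429 + 0.0478 = 1.1111
τ₀ = 8FD/(πd³) = 8·106·27.0/(π·2.1³) = 22896/29.094 = 786.96 MPa
τ_max = K·τ₀ = 1.1111 × 786.96 = 874.38 MPa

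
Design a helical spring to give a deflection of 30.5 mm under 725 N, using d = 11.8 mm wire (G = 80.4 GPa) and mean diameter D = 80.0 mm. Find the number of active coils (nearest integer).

Required rate k = F/δ = 725/30.5 = 23.77 N/mm
N_a = Gd⁴/(8D³k) = (80.4×10³ × 11.8⁴)/(8 × 80.0³ × 23.77)
    = 1.55878e+09 / 9.73639e+07 = 16.01 → 16 coils

16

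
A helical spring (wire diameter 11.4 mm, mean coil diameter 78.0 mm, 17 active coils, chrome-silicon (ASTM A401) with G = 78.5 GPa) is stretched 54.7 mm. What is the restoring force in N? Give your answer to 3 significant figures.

k = Gd⁴/(8D³N_a) = (78.5×10³)(11.4⁴)/(8·78.0³·17) = 20.543 N/mm
F = k·δ = 20.543 × 54.7 = 1123.7 N

1120 N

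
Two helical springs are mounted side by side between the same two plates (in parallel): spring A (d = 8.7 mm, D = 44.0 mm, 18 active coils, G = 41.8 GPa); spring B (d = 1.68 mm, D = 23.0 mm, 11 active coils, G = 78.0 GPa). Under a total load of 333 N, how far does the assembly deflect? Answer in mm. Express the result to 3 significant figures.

16.6 mm

k_A = Gd⁴/(8D³N_a) = (41.8×10³)(8.7⁴)/(8·44.0³·18) = 19.522 N/mm
k_B = Gd⁴/(8D³N_a) = (78.0×10³)(1.68⁴)/(8·23.0³·11) = 0.58032 N/mm
Parallel: k_eq = 19.522 + 0.58032 = 20.103 N/mm
δ = F/k_eq = 333/20.103 = 16.565 mm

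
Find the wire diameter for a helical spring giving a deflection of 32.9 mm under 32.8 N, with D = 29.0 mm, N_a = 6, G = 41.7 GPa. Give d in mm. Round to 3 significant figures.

Required rate k = F/δ = 32.8/32.9 = 0.99696 N/mm
d = (8D³N_a·k / G)^(1/4) = (8·29.0³·6·0.99696 / (41.7×10³))^0.25
  = (27.988)^0.25 = 2.3001 mm

2.30 mm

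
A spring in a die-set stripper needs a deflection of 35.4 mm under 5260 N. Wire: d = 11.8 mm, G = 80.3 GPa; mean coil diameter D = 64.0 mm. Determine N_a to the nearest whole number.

Required rate k = F/δ = 5260/35.4 = 148.59 N/mm
N_a = Gd⁴/(8D³k) = (80.3×10³ × 11.8⁴)/(8 × 64.0³ × 148.59)
    = 1.55684e+09 / 3.11611e+08 = 4.996 → 5 coils

5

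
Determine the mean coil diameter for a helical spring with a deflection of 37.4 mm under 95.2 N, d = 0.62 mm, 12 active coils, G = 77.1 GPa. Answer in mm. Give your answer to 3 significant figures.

Required rate k = F/δ = 95.2/37.4 = 2.5455 N/mm
D = (Gd⁴/(8N_a·k))^(1/3) = (77.1×10³·0.62⁴/(8·12·2.5455))^(1/3)
  = (46.6213)^(1/3) = 3.5991 mm

3.60 mm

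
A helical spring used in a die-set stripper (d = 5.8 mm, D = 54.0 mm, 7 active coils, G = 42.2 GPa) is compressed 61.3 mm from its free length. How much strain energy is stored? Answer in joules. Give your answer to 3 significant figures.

k = Gd⁴/(8D³N_a) = (42.2×10³)(5.8⁴)/(8·54.0³·7) = 5.4157 N/mm
U = ½kδ² = 0.5 × 5.4157 × 61.3² = 10175 N·mm = 10.175 J

10.2 J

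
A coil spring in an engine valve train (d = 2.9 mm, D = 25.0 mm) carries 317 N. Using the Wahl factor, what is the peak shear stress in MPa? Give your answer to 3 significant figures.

Spring index C = D/d = 25.0/2.9 = 8.6207
K_W = (4C−1)/(4C−4) + 0.615/C = 33.483/30.483 + 0.0713 = 1.1698
τ₀ = 8FD/(πd³) = 8·317·25.0/(π·2.9³) = 63400/76.62 = 827.46 MPa
τ_max = K·τ₀ = 1.1698 × 827.46 = 967.92 MPa

968 MPa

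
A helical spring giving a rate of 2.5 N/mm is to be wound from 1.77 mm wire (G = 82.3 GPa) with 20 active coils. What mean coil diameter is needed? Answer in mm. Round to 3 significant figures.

12.6 mm

D = (Gd⁴/(8N_a·k))^(1/3) = (82.3×10³·1.77⁴/(8·20·2.5))^(1/3)
  = (2019.45)^(1/3) = 12.6399 mm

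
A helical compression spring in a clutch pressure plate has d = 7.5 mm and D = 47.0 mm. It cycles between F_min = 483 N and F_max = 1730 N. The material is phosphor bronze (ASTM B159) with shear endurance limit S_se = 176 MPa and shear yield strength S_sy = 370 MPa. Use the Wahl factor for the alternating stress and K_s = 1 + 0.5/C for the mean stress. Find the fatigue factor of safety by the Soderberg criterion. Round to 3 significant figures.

C = D/d = 47.0/7.5 = 6.2667; K_W = (4C−1)/(4C−4)+0.615/C = 1.2405; K_s = 1+0.5/C = 1.0798
F_a = (F_max−F_min)/2 = 623.5 N; F_m = (F_max+F_min)/2 = 1106.5 N
τ_a = K_W·8F_aD/(πd³) = 1.2405 × 176.88 = 219.43 MPa
τ_m = K_s·8F_mD/(πd³) = 1.0798 × 313.91 = 338.96 MPa
Soderberg: 1/n_f = τ_a/S_se + τ_m/S_sy = 219.43/176 + 338.96/370 = 1.24678 + 0.91610 = 2.1629
n_f = 1/2.1629 = 0.4623

0.462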